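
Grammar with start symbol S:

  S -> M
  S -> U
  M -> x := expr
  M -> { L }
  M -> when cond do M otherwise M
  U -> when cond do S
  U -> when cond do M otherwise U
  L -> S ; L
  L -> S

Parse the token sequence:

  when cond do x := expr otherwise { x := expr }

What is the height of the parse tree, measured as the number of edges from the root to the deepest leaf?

[S [M when cond do [M x := expr] otherwise [M { [L [S [M x := expr]]] }]]]

6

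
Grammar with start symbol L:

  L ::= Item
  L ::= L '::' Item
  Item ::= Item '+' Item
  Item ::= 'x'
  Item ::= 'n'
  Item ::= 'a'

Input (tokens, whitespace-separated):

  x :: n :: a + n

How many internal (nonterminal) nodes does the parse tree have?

[L [L [L [Item x]] :: [Item n]] :: [Item [Item a] + [Item n]]]

8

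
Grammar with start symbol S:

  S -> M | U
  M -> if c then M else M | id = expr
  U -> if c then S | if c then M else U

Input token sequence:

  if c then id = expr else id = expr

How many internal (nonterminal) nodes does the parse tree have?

[S [M if c then [M id = expr] else [M id = expr]]]

4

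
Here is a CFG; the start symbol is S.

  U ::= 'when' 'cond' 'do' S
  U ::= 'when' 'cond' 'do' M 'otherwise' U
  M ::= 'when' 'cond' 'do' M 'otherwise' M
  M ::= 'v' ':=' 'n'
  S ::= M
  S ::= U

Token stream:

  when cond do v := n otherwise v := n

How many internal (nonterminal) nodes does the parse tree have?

4

[S [M when cond do [M v := n] otherwise [M v := n]]]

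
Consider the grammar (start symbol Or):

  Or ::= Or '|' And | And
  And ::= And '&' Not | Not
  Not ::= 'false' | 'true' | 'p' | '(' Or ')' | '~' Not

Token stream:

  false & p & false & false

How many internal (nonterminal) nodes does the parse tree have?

9

[Or [And [And [And [And [Not false]] & [Not p]] & [Not false]] & [Not false]]]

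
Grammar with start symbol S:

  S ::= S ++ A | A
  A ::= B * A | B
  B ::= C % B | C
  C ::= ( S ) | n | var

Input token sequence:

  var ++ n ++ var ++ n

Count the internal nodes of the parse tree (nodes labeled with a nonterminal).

[S [S [S [S [A [B [C var]]]] ++ [A [B [C n]]]] ++ [A [B [C var]]]] ++ [A [B [C n]]]]

16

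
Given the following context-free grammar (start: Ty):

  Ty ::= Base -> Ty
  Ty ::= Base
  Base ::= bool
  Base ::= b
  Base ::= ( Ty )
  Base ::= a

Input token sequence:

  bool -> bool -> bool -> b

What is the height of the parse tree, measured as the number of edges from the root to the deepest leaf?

[Ty [Base bool] -> [Ty [Base bool] -> [Ty [Base bool] -> [Ty [Base b]]]]]

5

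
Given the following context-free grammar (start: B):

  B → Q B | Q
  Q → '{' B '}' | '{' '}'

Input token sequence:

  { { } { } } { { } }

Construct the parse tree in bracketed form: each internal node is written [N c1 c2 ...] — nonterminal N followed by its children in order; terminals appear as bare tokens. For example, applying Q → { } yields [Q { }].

[B [Q { [B [Q { }] [B [Q { }]]] }] [B [Q { [B [Q { }]] }]]]

B
Q B
{ B } B
{ Q B } B
{ { } B } B
{ { } Q } B
{ { } { } } B
{ { } { } } Q
{ { } { } } { B }
{ { } { } } { Q }
{ { } { } } { { } }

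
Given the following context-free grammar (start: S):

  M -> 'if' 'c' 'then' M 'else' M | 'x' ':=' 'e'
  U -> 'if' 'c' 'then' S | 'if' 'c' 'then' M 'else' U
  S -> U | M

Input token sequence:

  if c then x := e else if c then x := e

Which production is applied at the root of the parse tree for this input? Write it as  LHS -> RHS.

S -> U

[S [U if c then [M x := e] else [U if c then [S [M x := e]]]]]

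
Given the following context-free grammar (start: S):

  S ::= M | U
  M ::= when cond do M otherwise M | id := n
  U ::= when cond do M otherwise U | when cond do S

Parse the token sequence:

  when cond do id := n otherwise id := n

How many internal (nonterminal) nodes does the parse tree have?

4

[S [M when cond do [M id := n] otherwise [M id := n]]]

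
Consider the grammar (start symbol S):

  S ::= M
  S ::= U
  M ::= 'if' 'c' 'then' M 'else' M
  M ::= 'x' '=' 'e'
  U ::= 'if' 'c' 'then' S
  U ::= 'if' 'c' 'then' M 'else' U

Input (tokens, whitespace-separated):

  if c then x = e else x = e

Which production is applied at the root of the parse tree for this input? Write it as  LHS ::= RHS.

[S [M if c then [M x = e] else [M x = e]]]

S ::= M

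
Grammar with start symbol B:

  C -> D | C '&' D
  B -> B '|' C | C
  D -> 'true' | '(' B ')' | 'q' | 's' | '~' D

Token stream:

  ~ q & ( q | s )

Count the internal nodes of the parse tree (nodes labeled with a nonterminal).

[B [C [C [D ~ [D q]]] & [D ( [B [B [C [D q]]] | [C [D s]]] )]]]

12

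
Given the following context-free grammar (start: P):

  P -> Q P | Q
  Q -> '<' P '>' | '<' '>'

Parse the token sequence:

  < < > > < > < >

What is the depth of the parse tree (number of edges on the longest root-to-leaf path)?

[P [Q < [P [Q < >]] >] [P [Q < >] [P [Q < >]]]]

4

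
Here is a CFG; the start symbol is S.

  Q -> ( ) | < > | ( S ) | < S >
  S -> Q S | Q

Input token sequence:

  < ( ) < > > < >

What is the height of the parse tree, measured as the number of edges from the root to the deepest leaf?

5

[S [Q < [S [Q ( )] [S [Q < >]]] >] [S [Q < >]]]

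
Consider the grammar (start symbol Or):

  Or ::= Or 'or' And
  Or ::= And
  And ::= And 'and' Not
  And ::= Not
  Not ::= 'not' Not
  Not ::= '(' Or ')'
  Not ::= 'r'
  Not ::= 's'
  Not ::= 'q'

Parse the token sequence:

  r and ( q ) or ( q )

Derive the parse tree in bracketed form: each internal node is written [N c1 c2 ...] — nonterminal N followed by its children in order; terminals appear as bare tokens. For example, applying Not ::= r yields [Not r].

[Or [Or [And [And [Not r]] and [Not ( [Or [And [Not q]]] )]]] or [And [Not ( [Or [And [Not q]]] )]]]

Or
Or or And
And or And
And and Not or And
Not and Not or And
r and Not or And
r and ( Or ) or And
r and ( And ) or And
r and ( Not ) or And
r and ( q ) or And
r and ( q ) or Not
r and ( q ) or ( Or )
r and ( q ) or ( And )
r and ( q ) or ( Not )
r and ( q ) or ( q )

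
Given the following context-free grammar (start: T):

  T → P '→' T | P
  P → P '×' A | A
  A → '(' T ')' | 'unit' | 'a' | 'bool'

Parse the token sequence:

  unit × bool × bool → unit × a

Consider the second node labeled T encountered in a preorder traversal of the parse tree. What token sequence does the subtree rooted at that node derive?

unit × a

[T [P [P [P [A unit]] × [A bool]] × [A bool]] → [T [P [P [A unit]] × [A a]]]]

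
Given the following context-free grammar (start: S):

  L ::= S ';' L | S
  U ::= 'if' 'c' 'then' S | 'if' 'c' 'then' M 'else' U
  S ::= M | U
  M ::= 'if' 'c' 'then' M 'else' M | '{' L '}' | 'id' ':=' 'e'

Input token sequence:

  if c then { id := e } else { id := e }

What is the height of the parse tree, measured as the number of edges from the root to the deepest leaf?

[S [M if c then [M { [L [S [M id := e]]] }] else [M { [L [S [M id := e]]] }]]]

6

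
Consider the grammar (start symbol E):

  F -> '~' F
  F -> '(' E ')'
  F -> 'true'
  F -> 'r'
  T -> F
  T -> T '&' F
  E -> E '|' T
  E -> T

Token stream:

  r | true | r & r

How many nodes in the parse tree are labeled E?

[E [E [E [T [F r]]] | [T [F true]]] | [T [T [F r]] & [F r]]]

3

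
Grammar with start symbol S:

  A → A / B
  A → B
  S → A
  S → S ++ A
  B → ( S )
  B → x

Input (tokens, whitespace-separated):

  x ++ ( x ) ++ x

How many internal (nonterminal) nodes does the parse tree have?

[S [S [S [A [B x]]] ++ [A [B ( [S [A [B x]]] )]]] ++ [A [B x]]]

12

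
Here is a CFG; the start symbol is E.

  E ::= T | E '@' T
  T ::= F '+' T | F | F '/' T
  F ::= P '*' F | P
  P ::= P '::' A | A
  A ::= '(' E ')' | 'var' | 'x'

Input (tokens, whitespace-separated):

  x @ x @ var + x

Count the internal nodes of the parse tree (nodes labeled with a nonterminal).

[E [E [E [T [F [P [A x]]]]] @ [T [F [P [A x]]]]] @ [T [F [P [A var]]] + [T [F [P [A x]]]]]]

19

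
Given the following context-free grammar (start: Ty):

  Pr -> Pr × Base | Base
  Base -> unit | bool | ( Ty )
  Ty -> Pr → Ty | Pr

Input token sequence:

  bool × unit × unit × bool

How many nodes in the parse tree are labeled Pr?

[Ty [Pr [Pr [Pr [Pr [Base bool]] × [Base unit]] × [Base unit]] × [Base bool]]]

4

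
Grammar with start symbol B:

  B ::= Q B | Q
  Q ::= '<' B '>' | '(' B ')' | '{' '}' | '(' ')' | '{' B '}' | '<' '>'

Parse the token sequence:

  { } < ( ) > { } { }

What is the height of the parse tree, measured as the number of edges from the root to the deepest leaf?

5

[B [Q { }] [B [Q < [B [Q ( )]] >] [B [Q { }] [B [Q { }]]]]]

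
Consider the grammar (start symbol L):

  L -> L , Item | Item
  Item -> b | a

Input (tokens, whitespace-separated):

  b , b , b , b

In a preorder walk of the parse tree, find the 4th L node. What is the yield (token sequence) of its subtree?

b

[L [L [L [L [Item b]] , [Item b]] , [Item b]] , [Item b]]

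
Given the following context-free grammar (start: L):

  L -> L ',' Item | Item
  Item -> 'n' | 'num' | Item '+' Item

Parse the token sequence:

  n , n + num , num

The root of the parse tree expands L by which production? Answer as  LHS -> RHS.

[L [L [L [Item n]] , [Item [Item n] + [Item num]]] , [Item num]]

L -> L ',' Item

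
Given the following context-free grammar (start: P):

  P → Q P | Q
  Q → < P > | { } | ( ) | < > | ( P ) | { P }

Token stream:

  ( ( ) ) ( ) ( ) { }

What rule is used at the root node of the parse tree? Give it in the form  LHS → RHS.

[P [Q ( [P [Q ( )]] )] [P [Q ( )] [P [Q ( )] [P [Q { }]]]]]

P → Q P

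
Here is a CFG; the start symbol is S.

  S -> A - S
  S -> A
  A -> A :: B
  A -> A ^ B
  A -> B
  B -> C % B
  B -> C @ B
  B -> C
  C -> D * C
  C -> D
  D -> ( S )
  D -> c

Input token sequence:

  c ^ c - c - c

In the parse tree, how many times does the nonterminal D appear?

4

[S [A [A [B [C [D c]]]] ^ [B [C [D c]]]] - [S [A [B [C [D c]]]] - [S [A [B [C [D c]]]]]]]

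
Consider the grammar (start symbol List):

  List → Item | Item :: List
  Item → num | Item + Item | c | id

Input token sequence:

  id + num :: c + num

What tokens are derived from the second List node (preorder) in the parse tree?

c + num

[List [Item [Item id] + [Item num]] :: [List [Item [Item c] + [Item num]]]]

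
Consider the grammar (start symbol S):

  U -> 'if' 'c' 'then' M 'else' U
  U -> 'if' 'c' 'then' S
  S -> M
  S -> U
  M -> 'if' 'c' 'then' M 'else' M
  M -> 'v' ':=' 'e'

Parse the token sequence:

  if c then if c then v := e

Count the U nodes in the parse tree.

[S [U if c then [S [U if c then [S [M v := e]]]]]]

2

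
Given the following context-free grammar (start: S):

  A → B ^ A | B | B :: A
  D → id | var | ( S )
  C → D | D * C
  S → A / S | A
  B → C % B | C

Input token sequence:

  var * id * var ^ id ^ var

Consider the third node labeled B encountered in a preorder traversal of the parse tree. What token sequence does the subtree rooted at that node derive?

[S [A [B [C [D var] * [C [D id] * [C [D var]]]]] ^ [A [B [C [D id]]] ^ [A [B [C [D var]]]]]]]

var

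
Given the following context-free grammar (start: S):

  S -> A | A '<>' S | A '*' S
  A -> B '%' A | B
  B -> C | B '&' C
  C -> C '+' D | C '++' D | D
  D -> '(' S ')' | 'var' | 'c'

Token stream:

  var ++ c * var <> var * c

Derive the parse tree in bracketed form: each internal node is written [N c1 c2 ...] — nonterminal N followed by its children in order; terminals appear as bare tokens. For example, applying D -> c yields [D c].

S
A * S
B * S
C * S
C ++ D * S
D ++ D * S
var ++ D * S
var ++ c * S
var ++ c * A <> S
var ++ c * B <> S
var ++ c * C <> S
var ++ c * D <> S
var ++ c * var <> S
var ++ c * var <> A * S
var ++ c * var <> B * S
var ++ c * var <> C * S
var ++ c * var <> D * S
var ++ c * var <> var * S
var ++ c * var <> var * A
var ++ c * var <> var * B
var ++ c * var <> var * C
var ++ c * var <> var * D
var ++ c * var <> var * c

[S [A [B [C [C [D var]] ++ [D c]]]] * [S [A [B [C [D var]]]] <> [S [A [B [C [D var]]]] * [S [A [B [C [D c]]]]]]]]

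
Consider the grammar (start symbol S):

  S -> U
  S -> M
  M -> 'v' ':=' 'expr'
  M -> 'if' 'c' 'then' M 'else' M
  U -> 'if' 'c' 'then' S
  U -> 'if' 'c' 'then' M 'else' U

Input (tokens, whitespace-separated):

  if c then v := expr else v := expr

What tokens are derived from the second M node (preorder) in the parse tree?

[S [M if c then [M v := expr] else [M v := expr]]]

v := expr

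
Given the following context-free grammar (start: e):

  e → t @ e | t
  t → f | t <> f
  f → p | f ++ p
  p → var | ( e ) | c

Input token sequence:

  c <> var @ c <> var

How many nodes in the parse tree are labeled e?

2

[e [t [t [f [p c]]] <> [f [p var]]] @ [e [t [t [f [p c]]] <> [f [p var]]]]]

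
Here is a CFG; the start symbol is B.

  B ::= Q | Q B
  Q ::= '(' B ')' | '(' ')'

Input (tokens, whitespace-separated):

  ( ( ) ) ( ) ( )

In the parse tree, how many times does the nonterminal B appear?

[B [Q ( [B [Q ( )]] )] [B [Q ( )] [B [Q ( )]]]]

4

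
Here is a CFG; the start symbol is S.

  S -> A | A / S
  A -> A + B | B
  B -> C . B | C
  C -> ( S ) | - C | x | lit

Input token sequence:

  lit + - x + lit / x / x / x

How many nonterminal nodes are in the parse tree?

23

[S [A [A [A [B [C lit]]] + [B [C - [C x]]]] + [B [C lit]]] / [S [A [B [C x]]] / [S [A [B [C x]]] / [S [A [B [C x]]]]]]]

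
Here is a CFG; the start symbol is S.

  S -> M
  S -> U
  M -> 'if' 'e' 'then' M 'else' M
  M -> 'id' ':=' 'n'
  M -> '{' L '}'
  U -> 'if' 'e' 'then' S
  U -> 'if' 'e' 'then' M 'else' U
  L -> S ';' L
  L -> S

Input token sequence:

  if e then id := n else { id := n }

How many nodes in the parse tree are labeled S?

2

[S [M if e then [M id := n] else [M { [L [S [M id := n]]] }]]]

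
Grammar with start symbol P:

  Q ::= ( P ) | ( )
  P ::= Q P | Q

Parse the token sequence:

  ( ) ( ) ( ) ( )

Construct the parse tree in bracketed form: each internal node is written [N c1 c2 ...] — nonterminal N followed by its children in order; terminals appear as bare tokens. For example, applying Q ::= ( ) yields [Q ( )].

P
Q P
( ) P
( ) Q P
( ) ( ) P
( ) ( ) Q P
( ) ( ) ( ) P
( ) ( ) ( ) Q
( ) ( ) ( ) ( )

[P [Q ( )] [P [Q ( )] [P [Q ( )] [P [Q ( )]]]]]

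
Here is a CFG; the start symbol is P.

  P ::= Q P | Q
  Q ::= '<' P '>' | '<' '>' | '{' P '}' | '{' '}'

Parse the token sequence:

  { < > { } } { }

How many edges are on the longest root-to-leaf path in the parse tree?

[P [Q { [P [Q < >] [P [Q { }]]] }] [P [Q { }]]]

5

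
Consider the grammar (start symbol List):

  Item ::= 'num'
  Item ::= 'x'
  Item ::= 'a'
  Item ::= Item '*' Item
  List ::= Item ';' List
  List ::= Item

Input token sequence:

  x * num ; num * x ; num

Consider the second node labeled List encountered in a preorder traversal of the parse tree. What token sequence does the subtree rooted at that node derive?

num * x ; num

[List [Item [Item x] * [Item num]] ; [List [Item [Item num] * [Item x]] ; [List [Item num]]]]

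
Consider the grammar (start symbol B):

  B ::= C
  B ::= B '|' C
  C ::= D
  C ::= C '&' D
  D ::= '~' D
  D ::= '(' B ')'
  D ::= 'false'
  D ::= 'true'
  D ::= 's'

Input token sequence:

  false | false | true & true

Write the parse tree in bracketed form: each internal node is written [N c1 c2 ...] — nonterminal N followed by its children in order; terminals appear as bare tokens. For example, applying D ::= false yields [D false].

B
B | C
B | C | C
C | C | C
D | C | C
false | C | C
false | D | C
false | false | C
false | false | C & D
false | false | D & D
false | false | true & D
false | false | true & true

[B [B [B [C [D false]]] | [C [D false]]] | [C [C [D true]] & [D true]]]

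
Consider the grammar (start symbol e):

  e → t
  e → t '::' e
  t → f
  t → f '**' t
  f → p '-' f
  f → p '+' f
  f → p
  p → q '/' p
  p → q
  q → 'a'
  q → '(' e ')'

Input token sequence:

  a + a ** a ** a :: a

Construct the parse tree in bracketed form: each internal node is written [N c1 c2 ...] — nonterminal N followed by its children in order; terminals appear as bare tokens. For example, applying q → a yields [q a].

e
t :: e
f ** t :: e
p + f ** t :: e
q + f ** t :: e
a + f ** t :: e
a + p ** t :: e
a + q ** t :: e
a + a ** t :: e
a + a ** f ** t :: e
a + a ** p ** t :: e
a + a ** q ** t :: e
a + a ** a ** t :: e
a + a ** a ** f :: e
a + a ** a ** p :: e
a + a ** a ** q :: e
a + a ** a ** a :: e
a + a ** a ** a :: t
a + a ** a ** a :: f
a + a ** a ** a :: p
a + a ** a ** a :: q
a + a ** a ** a :: a

[e [t [f [p [q a]] + [f [p [q a]]]] ** [t [f [p [q a]]] ** [t [f [p [q a]]]]]] :: [e [t [f [p [q a]]]]]]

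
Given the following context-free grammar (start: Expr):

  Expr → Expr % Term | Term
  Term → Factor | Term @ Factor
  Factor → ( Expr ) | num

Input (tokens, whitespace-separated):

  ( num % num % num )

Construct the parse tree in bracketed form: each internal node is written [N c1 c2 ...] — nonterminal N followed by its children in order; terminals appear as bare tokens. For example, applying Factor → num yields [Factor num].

[Expr [Term [Factor ( [Expr [Expr [Expr [Term [Factor num]]] % [Term [Factor num]]] % [Term [Factor num]]] )]]]

Expr
Term
Factor
( Expr )
( Expr % Term )
( Expr % Term % Term )
( Term % Term % Term )
( Factor % Term % Term )
( num % Term % Term )
( num % Factor % Term )
( num % num % Term )
( num % num % Factor )
( num % num % num )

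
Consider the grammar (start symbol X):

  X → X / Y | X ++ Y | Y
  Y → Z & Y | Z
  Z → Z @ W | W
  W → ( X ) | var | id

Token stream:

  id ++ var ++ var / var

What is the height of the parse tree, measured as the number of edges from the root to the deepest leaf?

7

[X [X [X [X [Y [Z [W id]]]] ++ [Y [Z [W var]]]] ++ [Y [Z [W var]]]] / [Y [Z [W var]]]]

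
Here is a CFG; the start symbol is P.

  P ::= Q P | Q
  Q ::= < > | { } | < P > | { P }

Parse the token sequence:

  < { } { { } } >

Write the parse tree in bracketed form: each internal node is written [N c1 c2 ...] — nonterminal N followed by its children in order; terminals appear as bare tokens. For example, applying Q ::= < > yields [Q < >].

[P [Q < [P [Q { }] [P [Q { [P [Q { }]] }]]] >]]

P
Q
< P >
< Q P >
< { } P >
< { } Q >
< { } { P } >
< { } { Q } >
< { } { { } } >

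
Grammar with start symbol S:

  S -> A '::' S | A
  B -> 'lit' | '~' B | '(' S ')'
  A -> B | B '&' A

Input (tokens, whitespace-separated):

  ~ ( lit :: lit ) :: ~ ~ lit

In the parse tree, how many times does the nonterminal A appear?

[S [A [B ~ [B ( [S [A [B lit]] :: [S [A [B lit]]]] )]]] :: [S [A [B ~ [B ~ [B lit]]]]]]

4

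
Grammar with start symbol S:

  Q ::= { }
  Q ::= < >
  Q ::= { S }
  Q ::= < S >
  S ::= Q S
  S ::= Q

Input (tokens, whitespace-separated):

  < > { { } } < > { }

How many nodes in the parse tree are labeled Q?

[S [Q < >] [S [Q { [S [Q { }]] }] [S [Q < >] [S [Q { }]]]]]

5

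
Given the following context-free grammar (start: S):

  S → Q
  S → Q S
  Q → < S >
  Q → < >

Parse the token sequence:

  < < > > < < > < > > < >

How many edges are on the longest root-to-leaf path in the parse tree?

6

[S [Q < [S [Q < >]] >] [S [Q < [S [Q < >] [S [Q < >]]] >] [S [Q < >]]]]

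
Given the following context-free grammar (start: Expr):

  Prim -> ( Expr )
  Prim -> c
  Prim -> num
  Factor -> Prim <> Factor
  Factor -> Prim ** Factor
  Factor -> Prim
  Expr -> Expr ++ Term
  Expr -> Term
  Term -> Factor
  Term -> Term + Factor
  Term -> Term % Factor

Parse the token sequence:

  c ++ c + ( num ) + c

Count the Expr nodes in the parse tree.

3

[Expr [Expr [Term [Factor [Prim c]]]] ++ [Term [Term [Term [Factor [Prim c]]] + [Factor [Prim ( [Expr [Term [Factor [Prim num]]]] )]]] + [Factor [Prim c]]]]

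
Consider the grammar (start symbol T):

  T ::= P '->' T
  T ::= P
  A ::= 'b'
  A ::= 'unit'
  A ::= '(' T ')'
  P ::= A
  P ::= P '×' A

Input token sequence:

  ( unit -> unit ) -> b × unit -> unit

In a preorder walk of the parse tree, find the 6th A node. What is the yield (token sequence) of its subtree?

unit

[T [P [A ( [T [P [A unit]] -> [T [P [A unit]]]] )]] -> [T [P [P [A b]] × [A unit]] -> [T [P [A unit]]]]]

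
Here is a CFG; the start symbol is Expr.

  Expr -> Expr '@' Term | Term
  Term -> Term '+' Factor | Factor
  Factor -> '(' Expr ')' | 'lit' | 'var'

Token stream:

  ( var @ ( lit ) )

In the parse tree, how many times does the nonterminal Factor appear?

4

[Expr [Term [Factor ( [Expr [Expr [Term [Factor var]]] @ [Term [Factor ( [Expr [Term [Factor lit]]] )]]] )]]]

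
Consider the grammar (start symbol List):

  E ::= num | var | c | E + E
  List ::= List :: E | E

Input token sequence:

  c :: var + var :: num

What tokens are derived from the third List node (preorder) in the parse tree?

[List [List [List [E c]] :: [E [E var] + [E var]]] :: [E num]]

c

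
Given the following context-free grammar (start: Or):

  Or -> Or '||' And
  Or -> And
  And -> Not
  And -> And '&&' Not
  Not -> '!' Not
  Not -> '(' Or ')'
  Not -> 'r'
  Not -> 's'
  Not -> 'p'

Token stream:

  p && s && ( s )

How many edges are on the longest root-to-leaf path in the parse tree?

[Or [And [And [And [Not p]] && [Not s]] && [Not ( [Or [And [Not s]]] )]]]

6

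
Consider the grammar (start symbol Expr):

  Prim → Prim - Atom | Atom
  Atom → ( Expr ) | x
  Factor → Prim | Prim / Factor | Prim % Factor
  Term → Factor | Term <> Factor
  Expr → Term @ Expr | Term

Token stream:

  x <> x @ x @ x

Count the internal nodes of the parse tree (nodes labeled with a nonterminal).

19

[Expr [Term [Term [Factor [Prim [Atom x]]]] <> [Factor [Prim [Atom x]]]] @ [Expr [Term [Factor [Prim [Atom x]]]] @ [Expr [Term [Factor [Prim [Atom x]]]]]]]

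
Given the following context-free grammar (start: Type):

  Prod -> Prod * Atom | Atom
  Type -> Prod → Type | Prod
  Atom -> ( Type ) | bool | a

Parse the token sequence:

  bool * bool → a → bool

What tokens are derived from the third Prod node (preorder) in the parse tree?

[Type [Prod [Prod [Atom bool]] * [Atom bool]] → [Type [Prod [Atom a]] → [Type [Prod [Atom bool]]]]]

a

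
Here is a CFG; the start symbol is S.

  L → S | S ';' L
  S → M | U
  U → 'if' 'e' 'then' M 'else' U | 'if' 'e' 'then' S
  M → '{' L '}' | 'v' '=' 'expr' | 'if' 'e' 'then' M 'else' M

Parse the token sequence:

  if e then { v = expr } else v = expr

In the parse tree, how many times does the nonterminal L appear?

1

[S [M if e then [M { [L [S [M v = expr]]] }] else [M v = expr]]]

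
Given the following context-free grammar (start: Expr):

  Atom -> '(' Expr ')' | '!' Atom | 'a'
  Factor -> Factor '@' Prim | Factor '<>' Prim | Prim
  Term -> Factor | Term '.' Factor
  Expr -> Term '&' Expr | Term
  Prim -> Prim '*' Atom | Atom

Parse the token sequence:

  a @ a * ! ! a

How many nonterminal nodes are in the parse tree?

[Expr [Term [Factor [Factor [Prim [Atom a]]] @ [Prim [Prim [Atom a]] * [Atom ! [Atom ! [Atom a]]]]]]]

12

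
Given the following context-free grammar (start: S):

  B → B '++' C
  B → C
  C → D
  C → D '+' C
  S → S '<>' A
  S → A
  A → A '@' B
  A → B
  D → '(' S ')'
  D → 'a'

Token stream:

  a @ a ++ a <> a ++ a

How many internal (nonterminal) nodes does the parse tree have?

20

[S [S [A [A [B [C [D a]]]] @ [B [B [C [D a]]] ++ [C [D a]]]]] <> [A [B [B [C [D a]]] ++ [C [D a]]]]]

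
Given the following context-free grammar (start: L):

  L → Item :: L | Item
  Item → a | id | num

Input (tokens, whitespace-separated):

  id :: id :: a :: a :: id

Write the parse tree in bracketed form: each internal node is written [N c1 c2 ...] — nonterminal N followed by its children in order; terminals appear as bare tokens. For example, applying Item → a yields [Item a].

L
Item :: L
id :: L
id :: Item :: L
id :: id :: L
id :: id :: Item :: L
id :: id :: a :: L
id :: id :: a :: Item :: L
id :: id :: a :: a :: L
id :: id :: a :: a :: Item
id :: id :: a :: a :: id

[L [Item id] :: [L [Item id] :: [L [Item a] :: [L [Item a] :: [L [Item id]]]]]]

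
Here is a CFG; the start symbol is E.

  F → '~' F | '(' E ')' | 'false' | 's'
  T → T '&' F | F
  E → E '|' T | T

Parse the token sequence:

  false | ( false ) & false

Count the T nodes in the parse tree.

4

[E [E [T [F false]]] | [T [T [F ( [E [T [F false]]] )]] & [F false]]]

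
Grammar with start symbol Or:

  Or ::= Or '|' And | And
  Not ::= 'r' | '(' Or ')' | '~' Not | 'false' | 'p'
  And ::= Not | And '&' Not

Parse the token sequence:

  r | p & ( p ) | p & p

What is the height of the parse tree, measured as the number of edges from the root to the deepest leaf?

7

[Or [Or [Or [And [Not r]]] | [And [And [Not p]] & [Not ( [Or [And [Not p]]] )]]] | [And [And [Not p]] & [Not p]]]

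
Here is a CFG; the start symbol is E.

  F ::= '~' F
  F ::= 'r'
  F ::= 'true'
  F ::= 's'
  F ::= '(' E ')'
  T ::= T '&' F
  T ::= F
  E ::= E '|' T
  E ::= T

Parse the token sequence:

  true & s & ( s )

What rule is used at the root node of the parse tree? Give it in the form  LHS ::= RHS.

E ::= T

[E [T [T [T [F true]] & [F s]] & [F ( [E [T [F s]]] )]]]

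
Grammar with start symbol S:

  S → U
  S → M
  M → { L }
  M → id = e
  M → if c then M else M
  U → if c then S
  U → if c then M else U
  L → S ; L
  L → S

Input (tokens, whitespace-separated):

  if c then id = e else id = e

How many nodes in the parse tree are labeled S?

[S [M if c then [M id = e] else [M id = e]]]

1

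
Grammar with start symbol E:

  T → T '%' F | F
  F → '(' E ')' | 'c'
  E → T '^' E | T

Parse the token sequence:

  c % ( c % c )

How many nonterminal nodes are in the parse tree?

10

[E [T [T [F c]] % [F ( [E [T [T [F c]] % [F c]]] )]]]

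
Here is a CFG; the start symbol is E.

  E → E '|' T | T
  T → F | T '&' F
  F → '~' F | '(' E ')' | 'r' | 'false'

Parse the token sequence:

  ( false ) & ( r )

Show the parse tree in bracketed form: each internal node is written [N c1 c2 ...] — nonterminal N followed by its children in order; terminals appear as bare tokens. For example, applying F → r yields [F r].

[E [T [T [F ( [E [T [F false]]] )]] & [F ( [E [T [F r]]] )]]]

E
T
T & F
F & F
( E ) & F
( T ) & F
( F ) & F
( false ) & F
( false ) & ( E )
( false ) & ( T )
( false ) & ( F )
( false ) & ( r )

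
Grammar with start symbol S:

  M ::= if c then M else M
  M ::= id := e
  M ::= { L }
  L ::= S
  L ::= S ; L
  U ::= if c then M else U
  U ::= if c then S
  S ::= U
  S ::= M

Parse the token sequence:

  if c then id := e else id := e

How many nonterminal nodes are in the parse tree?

[S [M if c then [M id := e] else [M id := e]]]

4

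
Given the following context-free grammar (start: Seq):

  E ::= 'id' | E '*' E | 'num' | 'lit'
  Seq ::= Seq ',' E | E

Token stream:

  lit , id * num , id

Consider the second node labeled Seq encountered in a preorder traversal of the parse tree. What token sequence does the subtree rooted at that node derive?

lit , id * num

[Seq [Seq [Seq [E lit]] , [E [E id] * [E num]]] , [E id]]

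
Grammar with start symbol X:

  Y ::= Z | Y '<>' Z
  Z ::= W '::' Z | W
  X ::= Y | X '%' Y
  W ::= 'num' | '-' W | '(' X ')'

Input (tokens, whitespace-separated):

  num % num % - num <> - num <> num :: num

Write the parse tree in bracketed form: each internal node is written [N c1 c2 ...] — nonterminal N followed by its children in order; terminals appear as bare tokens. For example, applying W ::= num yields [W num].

X
X % Y
X % Y % Y
Y % Y % Y
Z % Y % Y
W % Y % Y
num % Y % Y
num % Z % Y
num % W % Y
num % num % Y
num % num % Y <> Z
num % num % Y <> Z <> Z
num % num % Z <> Z <> Z
num % num % W <> Z <> Z
num % num % - W <> Z <> Z
num % num % - num <> Z <> Z
num % num % - num <> W <> Z
num % num % - num <> - W <> Z
num % num % - num <> - num <> Z
num % num % - num <> - num <> W :: Z
num % num % - num <> - num <> num :: Z
num % num % - num <> - num <> num :: W
num % num % - num <> - num <> num :: num

[X [X [X [Y [Z [W num]]]] % [Y [Z [W num]]]] % [Y [Y [Y [Z [W - [W num]]]] <> [Z [W - [W num]]]] <> [Z [W num] :: [Z [W num]]]]]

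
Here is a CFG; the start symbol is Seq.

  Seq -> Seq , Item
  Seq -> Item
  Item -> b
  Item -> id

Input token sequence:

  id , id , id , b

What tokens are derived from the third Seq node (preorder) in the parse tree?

[Seq [Seq [Seq [Seq [Item id]] , [Item id]] , [Item id]] , [Item b]]

id , id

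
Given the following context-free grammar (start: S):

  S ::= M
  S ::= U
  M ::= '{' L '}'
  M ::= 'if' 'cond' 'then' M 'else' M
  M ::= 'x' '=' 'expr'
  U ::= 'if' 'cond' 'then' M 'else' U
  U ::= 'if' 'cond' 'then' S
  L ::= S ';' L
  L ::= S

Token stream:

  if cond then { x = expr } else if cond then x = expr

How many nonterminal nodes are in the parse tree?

9

[S [U if cond then [M { [L [S [M x = expr]]] }] else [U if cond then [S [M x = expr]]]]]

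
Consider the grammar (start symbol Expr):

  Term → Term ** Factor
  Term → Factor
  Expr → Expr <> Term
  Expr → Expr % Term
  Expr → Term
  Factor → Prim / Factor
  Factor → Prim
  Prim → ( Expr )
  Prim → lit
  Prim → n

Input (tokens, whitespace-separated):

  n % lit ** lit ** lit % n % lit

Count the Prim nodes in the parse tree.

6

[Expr [Expr [Expr [Expr [Term [Factor [Prim n]]]] % [Term [Term [Term [Factor [Prim lit]]] ** [Factor [Prim lit]]] ** [Factor [Prim lit]]]] % [Term [Factor [Prim n]]]] % [Term [Factor [Prim lit]]]]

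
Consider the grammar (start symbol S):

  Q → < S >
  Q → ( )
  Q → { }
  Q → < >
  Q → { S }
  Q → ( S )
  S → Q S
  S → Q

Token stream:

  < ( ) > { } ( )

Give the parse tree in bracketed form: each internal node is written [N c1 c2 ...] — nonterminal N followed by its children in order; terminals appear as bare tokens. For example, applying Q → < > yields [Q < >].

S
Q S
< S > S
< Q > S
< ( ) > S
< ( ) > Q S
< ( ) > { } S
< ( ) > { } Q
< ( ) > { } ( )

[S [Q < [S [Q ( )]] >] [S [Q { }] [S [Q ( )]]]]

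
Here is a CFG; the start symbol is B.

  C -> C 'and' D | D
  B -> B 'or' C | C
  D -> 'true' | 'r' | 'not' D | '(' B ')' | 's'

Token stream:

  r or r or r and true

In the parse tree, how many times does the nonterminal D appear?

4

[B [B [B [C [D r]]] or [C [D r]]] or [C [C [D r]] and [D true]]]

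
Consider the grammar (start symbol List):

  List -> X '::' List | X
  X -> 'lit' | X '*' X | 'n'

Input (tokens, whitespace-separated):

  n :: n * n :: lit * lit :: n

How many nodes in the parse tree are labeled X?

8

[List [X n] :: [List [X [X n] * [X n]] :: [List [X [X lit] * [X lit]] :: [List [X n]]]]]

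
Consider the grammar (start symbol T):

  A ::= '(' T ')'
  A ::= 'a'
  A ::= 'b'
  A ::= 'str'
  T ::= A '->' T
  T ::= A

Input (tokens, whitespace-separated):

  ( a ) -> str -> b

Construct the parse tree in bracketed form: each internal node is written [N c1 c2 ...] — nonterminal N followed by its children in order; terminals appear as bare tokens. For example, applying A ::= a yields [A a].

[T [A ( [T [A a]] )] -> [T [A str] -> [T [A b]]]]

T
A -> T
( T ) -> T
( A ) -> T
( a ) -> T
( a ) -> A -> T
( a ) -> str -> T
( a ) -> str -> A
( a ) -> str -> b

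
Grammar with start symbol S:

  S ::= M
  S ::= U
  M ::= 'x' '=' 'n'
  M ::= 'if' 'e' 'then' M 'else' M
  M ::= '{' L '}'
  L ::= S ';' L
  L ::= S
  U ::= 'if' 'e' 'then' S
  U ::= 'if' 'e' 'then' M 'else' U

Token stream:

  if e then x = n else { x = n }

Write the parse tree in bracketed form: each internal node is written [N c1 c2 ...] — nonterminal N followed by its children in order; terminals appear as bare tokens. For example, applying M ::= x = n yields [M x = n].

[S [M if e then [M x = n] else [M { [L [S [M x = n]]] }]]]

S
M
if e then M else M
if e then x = n else M
if e then x = n else { L }
if e then x = n else { S }
if e then x = n else { M }
if e then x = n else { x = n }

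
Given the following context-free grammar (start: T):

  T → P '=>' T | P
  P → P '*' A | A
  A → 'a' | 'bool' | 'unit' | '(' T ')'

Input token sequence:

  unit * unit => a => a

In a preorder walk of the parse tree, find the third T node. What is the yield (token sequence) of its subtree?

[T [P [P [A unit]] * [A unit]] => [T [P [A a]] => [T [P [A a]]]]]

a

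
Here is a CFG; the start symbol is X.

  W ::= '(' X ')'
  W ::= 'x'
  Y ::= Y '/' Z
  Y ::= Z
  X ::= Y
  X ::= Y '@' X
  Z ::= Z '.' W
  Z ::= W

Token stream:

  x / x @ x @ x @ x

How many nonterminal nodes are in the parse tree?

19

[X [Y [Y [Z [W x]]] / [Z [W x]]] @ [X [Y [Z [W x]]] @ [X [Y [Z [W x]]] @ [X [Y [Z [W x]]]]]]]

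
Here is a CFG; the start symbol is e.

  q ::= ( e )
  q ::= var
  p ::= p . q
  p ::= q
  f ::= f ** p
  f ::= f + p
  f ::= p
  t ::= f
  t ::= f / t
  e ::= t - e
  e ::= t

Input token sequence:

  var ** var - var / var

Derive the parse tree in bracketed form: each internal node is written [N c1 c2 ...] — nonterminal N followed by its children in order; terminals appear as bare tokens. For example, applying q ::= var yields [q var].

[e [t [f [f [p [q var]]] ** [p [q var]]]] - [e [t [f [p [q var]]] / [t [f [p [q var]]]]]]]

e
t - e
f - e
f ** p - e
p ** p - e
q ** p - e
var ** p - e
var ** q - e
var ** var - e
var ** var - t
var ** var - f / t
var ** var - p / t
var ** var - q / t
var ** var - var / t
var ** var - var / f
var ** var - var / p
var ** var - var / q
var ** var - var / var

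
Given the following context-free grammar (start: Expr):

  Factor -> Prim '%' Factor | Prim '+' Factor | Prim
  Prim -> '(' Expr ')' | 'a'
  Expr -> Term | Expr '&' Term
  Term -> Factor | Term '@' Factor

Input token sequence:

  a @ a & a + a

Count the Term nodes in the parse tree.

3

[Expr [Expr [Term [Term [Factor [Prim a]]] @ [Factor [Prim a]]]] & [Term [Factor [Prim a] + [Factor [Prim a]]]]]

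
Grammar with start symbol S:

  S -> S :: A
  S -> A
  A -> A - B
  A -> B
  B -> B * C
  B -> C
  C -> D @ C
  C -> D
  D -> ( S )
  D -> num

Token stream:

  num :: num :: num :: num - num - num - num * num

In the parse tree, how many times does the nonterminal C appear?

[S [S [S [S [A [B [C [D num]]]]] :: [A [B [C [D num]]]]] :: [A [B [C [D num]]]]] :: [A [A [A [A [B [C [D num]]]] - [B [C [D num]]]] - [B [C [D num]]]] - [B [B [C [D num]]] * [C [D num]]]]]

8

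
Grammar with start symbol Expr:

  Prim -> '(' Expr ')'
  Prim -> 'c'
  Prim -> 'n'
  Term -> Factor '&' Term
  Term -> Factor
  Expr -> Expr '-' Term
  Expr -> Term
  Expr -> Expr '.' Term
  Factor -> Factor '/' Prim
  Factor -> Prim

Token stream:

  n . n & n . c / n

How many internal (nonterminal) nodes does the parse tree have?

17

[Expr [Expr [Expr [Term [Factor [Prim n]]]] . [Term [Factor [Prim n]] & [Term [Factor [Prim n]]]]] . [Term [Factor [Factor [Prim c]] / [Prim n]]]]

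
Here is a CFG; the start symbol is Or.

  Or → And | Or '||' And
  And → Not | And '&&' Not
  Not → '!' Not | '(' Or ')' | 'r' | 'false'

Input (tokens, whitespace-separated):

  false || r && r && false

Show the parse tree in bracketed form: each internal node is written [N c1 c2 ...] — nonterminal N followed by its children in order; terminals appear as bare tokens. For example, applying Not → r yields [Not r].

Or
Or || And
And || And
Not || And
false || And
false || And && Not
false || And && Not && Not
false || Not && Not && Not
false || r && Not && Not
false || r && r && Not
false || r && r && false

[Or [Or [And [Not false]]] || [And [And [And [Not r]] && [Not r]] && [Not false]]]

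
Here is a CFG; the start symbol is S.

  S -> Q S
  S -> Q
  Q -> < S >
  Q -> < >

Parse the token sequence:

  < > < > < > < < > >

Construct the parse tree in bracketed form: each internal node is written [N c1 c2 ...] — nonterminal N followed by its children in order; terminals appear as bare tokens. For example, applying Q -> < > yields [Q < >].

[S [Q < >] [S [Q < >] [S [Q < >] [S [Q < [S [Q < >]] >]]]]]

S
Q S
< > S
< > Q S
< > < > S
< > < > Q S
< > < > < > S
< > < > < > Q
< > < > < > < S >
< > < > < > < Q >
< > < > < > < < > >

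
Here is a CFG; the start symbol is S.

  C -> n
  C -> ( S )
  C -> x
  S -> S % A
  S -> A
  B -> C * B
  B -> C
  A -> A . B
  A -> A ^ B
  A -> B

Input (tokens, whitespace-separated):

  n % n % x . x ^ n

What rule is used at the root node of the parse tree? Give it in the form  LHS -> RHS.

S -> S % A

[S [S [S [A [B [C n]]]] % [A [B [C n]]]] % [A [A [A [B [C x]]] . [B [C x]]] ^ [B [C n]]]]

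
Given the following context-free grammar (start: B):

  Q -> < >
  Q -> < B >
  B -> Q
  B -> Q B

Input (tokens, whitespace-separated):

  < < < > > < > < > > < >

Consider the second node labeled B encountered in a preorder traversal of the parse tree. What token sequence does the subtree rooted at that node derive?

< < > > < > < >

[B [Q < [B [Q < [B [Q < >]] >] [B [Q < >] [B [Q < >]]]] >] [B [Q < >]]]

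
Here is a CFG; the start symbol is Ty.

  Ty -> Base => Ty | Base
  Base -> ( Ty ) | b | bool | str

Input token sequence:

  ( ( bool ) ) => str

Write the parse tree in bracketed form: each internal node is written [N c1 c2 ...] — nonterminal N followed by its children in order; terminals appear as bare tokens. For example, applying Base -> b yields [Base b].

[Ty [Base ( [Ty [Base ( [Ty [Base bool]] )]] )] => [Ty [Base str]]]

Ty
Base => Ty
( Ty ) => Ty
( Base ) => Ty
( ( Ty ) ) => Ty
( ( Base ) ) => Ty
( ( bool ) ) => Ty
( ( bool ) ) => Base
( ( bool ) ) => str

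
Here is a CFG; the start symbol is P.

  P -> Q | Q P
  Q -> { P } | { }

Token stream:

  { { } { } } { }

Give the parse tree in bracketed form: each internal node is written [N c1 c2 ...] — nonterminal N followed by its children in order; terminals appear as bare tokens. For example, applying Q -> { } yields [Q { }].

P
Q P
{ P } P
{ Q P } P
{ { } P } P
{ { } Q } P
{ { } { } } P
{ { } { } } Q
{ { } { } } { }

[P [Q { [P [Q { }] [P [Q { }]]] }] [P [Q { }]]]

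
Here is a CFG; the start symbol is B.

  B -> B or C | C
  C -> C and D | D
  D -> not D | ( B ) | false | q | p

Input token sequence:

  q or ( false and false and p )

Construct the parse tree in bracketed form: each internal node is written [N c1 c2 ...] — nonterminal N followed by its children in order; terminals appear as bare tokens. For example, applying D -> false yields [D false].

B
B or C
C or C
D or C
q or C
q or D
q or ( B )
q or ( C )
q or ( C and D )
q or ( C and D and D )
q or ( D and D and D )
q or ( false and D and D )
q or ( false and false and D )
q or ( false and false and p )

[B [B [C [D q]]] or [C [D ( [B [C [C [C [D false]] and [D false]] and [D p]]] )]]]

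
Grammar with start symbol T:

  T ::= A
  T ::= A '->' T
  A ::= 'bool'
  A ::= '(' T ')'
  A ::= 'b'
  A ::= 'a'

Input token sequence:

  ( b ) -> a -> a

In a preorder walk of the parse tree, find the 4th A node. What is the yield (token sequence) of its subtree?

[T [A ( [T [A b]] )] -> [T [A a] -> [T [A a]]]]

a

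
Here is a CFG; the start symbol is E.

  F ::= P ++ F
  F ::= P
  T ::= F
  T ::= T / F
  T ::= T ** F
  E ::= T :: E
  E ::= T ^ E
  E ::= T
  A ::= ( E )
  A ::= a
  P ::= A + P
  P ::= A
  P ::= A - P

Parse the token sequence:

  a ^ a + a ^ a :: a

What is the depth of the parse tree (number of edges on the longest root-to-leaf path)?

[E [T [F [P [A a]]]] ^ [E [T [F [P [A a] + [P [A a]]]]] ^ [E [T [F [P [A a]]]] :: [E [T [F [P [A a]]]]]]]]

8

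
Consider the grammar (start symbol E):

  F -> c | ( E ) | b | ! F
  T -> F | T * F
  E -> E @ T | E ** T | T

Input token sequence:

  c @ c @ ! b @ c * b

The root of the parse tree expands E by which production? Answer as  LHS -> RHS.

E -> E @ T

[E [E [E [E [T [F c]]] @ [T [F c]]] @ [T [F ! [F b]]]] @ [T [T [F c]] * [F b]]]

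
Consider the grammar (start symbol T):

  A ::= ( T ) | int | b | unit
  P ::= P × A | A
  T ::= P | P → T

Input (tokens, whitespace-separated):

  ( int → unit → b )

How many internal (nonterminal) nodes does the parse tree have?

12

[T [P [A ( [T [P [A int]] → [T [P [A unit]] → [T [P [A b]]]]] )]]]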